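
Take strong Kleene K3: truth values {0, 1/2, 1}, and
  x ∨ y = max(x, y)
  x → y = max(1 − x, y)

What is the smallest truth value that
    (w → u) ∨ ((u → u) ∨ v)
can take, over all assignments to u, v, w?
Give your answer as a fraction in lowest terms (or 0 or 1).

Take u = 1/2, v = 0, w = 1/2:
w → u = 1/2 → 1/2 = 1/2
u → u = 1/2 → 1/2 = 1/2
(u → u) ∨ v = 1/2 ∨ 0 = 1/2
(w → u) ∨ ((u → u) ∨ v) = 1/2 ∨ 1/2 = 1/2
No assignment yields a value below 1/2, so this is the minimum.

1/2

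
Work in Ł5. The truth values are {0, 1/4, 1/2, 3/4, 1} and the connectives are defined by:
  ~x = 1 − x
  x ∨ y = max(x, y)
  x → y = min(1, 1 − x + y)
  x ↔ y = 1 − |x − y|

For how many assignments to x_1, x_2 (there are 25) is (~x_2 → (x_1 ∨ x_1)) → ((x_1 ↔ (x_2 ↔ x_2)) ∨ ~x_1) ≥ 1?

value 1: 15 assignments (counts)
value 3/4: 7 assignments
value 1/2: 3 assignments
So 15 of the 25 assignments meet the threshold.

15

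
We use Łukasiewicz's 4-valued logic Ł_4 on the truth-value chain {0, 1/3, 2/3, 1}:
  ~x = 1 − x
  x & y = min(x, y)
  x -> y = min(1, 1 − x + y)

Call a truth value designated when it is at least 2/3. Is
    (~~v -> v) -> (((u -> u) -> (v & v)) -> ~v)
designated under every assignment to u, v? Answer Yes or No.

Counterexample: take u = 0, v = 1.
~v = ~1 = 0
~~v = ~0 = 1
~~v -> v = 1 -> 1 = 1
u -> u = 0 -> 0 = 1
v & v = 1 & 1 = 1
(u -> u) -> (v & v) = 1 -> 1 = 1
~v = ~1 = 0
((u -> u) -> (v & v)) -> ~v = 1 -> 0 = 0
(~~v -> v) -> (((u -> u) -> (v & v)) -> ~v) = 1 -> 0 = 0
This gives 0, which is below 2/3.

No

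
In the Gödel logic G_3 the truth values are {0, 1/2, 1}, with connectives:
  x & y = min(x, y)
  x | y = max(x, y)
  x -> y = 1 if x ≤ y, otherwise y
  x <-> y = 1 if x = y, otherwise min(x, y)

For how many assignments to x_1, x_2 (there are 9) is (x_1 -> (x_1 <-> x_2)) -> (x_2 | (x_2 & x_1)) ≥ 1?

6

x_1 = 0, x_2 = 0 ↦ 0  <
x_1 = 0, x_2 = 1/2 ↦ 1/2  <
x_1 = 0, x_2 = 1 ↦ 1  ≥
x_1 = 1/2, x_2 = 0 ↦ 1  ≥
x_1 = 1/2, x_2 = 1/2 ↦ 1/2  <
x_1 = 1/2, x_2 = 1 ↦ 1  ≥
x_1 = 1, x_2 = 0 ↦ 1  ≥
x_1 = 1, x_2 = 1/2 ↦ 1  ≥
x_1 = 1, x_2 = 1 ↦ 1  ≥
So 6 of the 9 assignments meet the threshold.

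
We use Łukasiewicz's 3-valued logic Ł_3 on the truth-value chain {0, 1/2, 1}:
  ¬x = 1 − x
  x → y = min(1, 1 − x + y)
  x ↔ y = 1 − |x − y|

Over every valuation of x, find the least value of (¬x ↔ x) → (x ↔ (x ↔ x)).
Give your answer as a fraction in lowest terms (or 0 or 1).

1/2

Take x = 1/2:
¬x = ¬1/2 = 1/2
¬x ↔ x = 1/2 ↔ 1/2 = 1
x ↔ x = 1/2 ↔ 1/2 = 1
x ↔ (x ↔ x) = 1/2 ↔ 1 = 1/2
(¬x ↔ x) → (x ↔ (x ↔ x)) = 1 → 1/2 = 1/2
No assignment yields a value below 1/2, so this is the minimum.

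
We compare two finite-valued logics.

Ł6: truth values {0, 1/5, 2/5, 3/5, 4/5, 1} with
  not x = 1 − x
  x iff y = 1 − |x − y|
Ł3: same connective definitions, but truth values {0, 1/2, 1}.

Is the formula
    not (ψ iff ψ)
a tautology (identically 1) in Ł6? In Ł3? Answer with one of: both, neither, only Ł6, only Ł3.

In Ł6: at ψ = 0 the value is 0 — not a tautology.
In Ł3: at ψ = 0 the value is 0 — not a tautology.

neither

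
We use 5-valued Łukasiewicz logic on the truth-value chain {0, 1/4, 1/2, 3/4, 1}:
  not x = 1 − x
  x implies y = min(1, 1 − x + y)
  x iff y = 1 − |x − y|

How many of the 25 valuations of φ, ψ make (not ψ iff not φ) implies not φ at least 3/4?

18

value 1: 13 assignments (counts)
value 3/4: 5 assignments (counts)
value 1/2: 4 assignments
value 1/4: 2 assignments
value 0: 1 assignment
So 18 of the 25 assignments meet the threshold.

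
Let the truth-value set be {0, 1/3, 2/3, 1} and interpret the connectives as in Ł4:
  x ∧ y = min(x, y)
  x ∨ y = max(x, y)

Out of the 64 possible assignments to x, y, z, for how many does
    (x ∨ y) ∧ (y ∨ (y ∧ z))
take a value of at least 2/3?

value 1: 16 assignments (counts)
value 2/3: 16 assignments (counts)
value 1/3: 16 assignments
value 0: 16 assignments
So 32 of the 64 assignments meet the threshold.

32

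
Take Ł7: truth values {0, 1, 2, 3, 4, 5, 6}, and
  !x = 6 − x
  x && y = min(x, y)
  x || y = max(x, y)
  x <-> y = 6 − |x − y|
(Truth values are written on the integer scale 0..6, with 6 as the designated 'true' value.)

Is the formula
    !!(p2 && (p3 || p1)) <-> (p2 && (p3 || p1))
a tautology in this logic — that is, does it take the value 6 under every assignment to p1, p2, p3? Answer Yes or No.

Yes

At p1 = 5, p2 = 5, p3 = 6, for instance:
p3 || p1 = 6 || 5 = 6
p2 && (p3 || p1) = 5 && 6 = 5
!(p2 && (p3 || p1)) = !5 = 1
!!(p2 && (p3 || p1)) = !1 = 5
!!(p2 && (p3 || p1)) <-> (p2 && (p3 || p1)) = 5 <-> 5 = 6
and checking the remaining 342 assignments likewise gives ≥ 6 in every case.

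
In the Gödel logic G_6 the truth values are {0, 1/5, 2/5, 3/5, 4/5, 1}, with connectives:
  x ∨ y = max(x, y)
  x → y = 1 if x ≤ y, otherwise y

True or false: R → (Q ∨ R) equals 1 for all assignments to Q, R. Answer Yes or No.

Yes

At Q = 1/5, R = 2/5, for instance:
Q ∨ R = 1/5 ∨ 2/5 = 2/5
R → (Q ∨ R) = 2/5 → 2/5 = 1
and checking the remaining 35 assignments likewise gives ≥ 1 in every case.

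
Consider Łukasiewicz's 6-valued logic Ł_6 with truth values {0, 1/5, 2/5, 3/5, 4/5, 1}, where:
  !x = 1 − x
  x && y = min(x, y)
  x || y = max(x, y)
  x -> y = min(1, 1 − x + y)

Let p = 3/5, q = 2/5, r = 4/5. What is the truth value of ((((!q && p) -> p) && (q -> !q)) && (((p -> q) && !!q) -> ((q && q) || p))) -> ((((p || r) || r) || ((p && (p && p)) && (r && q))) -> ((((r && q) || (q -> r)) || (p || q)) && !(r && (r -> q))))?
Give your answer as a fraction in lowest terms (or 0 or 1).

3/5

!q = !2/5 = 3/5
!q && p = 3/5 && 3/5 = 3/5
(!q && p) -> p = 3/5 -> 3/5 = 1
!q = !2/5 = 3/5
q -> !q = 2/5 -> 3/5 = 1
((!q && p) -> p) && (q -> !q) = 1 && 1 = 1
p -> q = 3/5 -> 2/5 = 4/5
!q = !2/5 = 3/5
!!q = !3/5 = 2/5
(p -> q) && !!q = 4/5 && 2/5 = 2/5
q && q = 2/5 && 2/5 = 2/5
(q && q) || p = 2/5 || 3/5 = 3/5
((p -> q) && !!q) -> ((q && q) || p) = 2/5 -> 3/5 = 1
(((!q && p) -> p) && (q -> !q)) && (((p -> q) && !!q) -> ((q && q) || p)) = 1 && 1 = 1
p || r = 3/5 || 4/5 = 4/5
(p || r) || r = 4/5 || 4/5 = 4/5
p && p = 3/5 && 3/5 = 3/5
p && (p && p) = 3/5 && 3/5 = 3/5
r && q = 4/5 && 2/5 = 2/5
(p && (p && p)) && (r && q) = 3/5 && 2/5 = 2/5
((p || r) || r) || ((p && (p && p)) && (r && q)) = 4/5 || 2/5 = 4/5
r && q = 4/5 && 2/5 = 2/5
q -> r = 2/5 -> 4/5 = 1
(r && q) || (q -> r) = 2/5 || 1 = 1
p || q = 3/5 || 2/5 = 3/5
((r && q) || (q -> r)) || (p || q) = 1 || 3/5 = 1
r -> q = 4/5 -> 2/5 = 3/5
r && (r -> q) = 4/5 && 3/5 = 3/5
!(r && (r -> q)) = !3/5 = 2/5
(((r && q) || (q -> r)) || (p || q)) && !(r && (r -> q)) = 1 && 2/5 = 2/5
(((p || r) || r) || ((p && (p && p)) && (r && q))) -> ((((r && q) || (q -> r)) || (p || q)) && !(r && (r -> q))) = 4/5 -> 2/5 = 3/5
((((!q && p) -> p) && (q -> !q)) && (((p -> q) && !!q) -> ((q && q) || p))) -> ((((p || r) || r) || ((p && (p && p)) && (r && q))) -> ((((r && q) || (q -> r)) || (p || q)) && !(r && (r -> q)))) = 1 -> 3/5 = 3/5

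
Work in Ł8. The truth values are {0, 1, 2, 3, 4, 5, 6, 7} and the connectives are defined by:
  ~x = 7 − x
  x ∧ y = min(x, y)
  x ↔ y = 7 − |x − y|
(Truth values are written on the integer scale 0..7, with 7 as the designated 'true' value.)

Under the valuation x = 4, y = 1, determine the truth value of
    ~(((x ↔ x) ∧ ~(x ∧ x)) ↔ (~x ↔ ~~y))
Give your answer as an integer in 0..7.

x ↔ x = 4 ↔ 4 = 7
x ∧ x = 4 ∧ 4 = 4
~(x ∧ x) = ~4 = 3
(x ↔ x) ∧ ~(x ∧ x) = 7 ∧ 3 = 3
~x = ~4 = 3
~y = ~1 = 6
~~y = ~6 = 1
~x ↔ ~~y = 3 ↔ 1 = 5
((x ↔ x) ∧ ~(x ∧ x)) ↔ (~x ↔ ~~y) = 3 ↔ 5 = 5
~(((x ↔ x) ∧ ~(x ∧ x)) ↔ (~x ↔ ~~y)) = ~5 = 2

2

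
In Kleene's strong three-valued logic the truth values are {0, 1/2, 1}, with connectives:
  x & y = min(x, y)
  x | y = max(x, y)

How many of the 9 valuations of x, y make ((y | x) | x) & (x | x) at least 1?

x = 0, y = 0 ↦ 0  <
x = 0, y = 1/2 ↦ 0  <
x = 0, y = 1 ↦ 0  <
x = 1/2, y = 0 ↦ 1/2  <
x = 1/2, y = 1/2 ↦ 1/2  <
x = 1/2, y = 1 ↦ 1/2  <
x = 1, y = 0 ↦ 1  ≥
x = 1, y = 1/2 ↦ 1  ≥
x = 1, y = 1 ↦ 1  ≥
So 3 of the 9 assignments meet the threshold.

3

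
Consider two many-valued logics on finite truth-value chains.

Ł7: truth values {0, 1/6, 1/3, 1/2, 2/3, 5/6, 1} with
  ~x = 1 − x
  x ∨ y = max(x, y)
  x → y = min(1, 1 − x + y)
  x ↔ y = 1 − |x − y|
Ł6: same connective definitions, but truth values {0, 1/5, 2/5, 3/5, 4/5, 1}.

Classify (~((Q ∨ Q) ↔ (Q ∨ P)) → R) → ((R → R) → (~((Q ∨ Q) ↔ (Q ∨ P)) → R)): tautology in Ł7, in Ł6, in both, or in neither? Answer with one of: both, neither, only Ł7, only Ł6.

In Ł7: every assignment gives 1 — tautology.
In Ł6: every assignment gives 1 — tautology.

both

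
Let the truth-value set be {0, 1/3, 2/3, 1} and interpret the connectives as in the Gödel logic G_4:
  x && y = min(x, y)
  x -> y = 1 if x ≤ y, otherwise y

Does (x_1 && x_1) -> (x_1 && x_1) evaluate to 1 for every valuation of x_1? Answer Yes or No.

Yes

x_1 = 0 ↦ 1
x_1 = 1/3 ↦ 1
x_1 = 2/3 ↦ 1
x_1 = 1 ↦ 1
Every assignment gives a value ≥ 1.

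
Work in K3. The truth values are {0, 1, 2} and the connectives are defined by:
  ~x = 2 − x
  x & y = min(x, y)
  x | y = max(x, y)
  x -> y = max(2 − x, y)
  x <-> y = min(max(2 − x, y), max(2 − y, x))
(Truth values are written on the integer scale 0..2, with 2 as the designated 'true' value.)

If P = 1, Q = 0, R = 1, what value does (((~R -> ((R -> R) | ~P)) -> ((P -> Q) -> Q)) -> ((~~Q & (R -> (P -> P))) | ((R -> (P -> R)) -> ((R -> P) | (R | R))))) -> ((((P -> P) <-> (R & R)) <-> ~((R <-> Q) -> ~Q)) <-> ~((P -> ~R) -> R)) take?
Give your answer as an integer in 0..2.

~R = ~1 = 1
R -> R = 1 -> 1 = 1
~P = ~1 = 1
(R -> R) | ~P = 1 | 1 = 1
~R -> ((R -> R) | ~P) = 1 -> 1 = 1
P -> Q = 1 -> 0 = 1
(P -> Q) -> Q = 1 -> 0 = 1
(~R -> ((R -> R) | ~P)) -> ((P -> Q) -> Q) = 1 -> 1 = 1
~Q = ~0 = 2
~~Q = ~2 = 0
P -> P = 1 -> 1 = 1
R -> (P -> P) = 1 -> 1 = 1
~~Q & (R -> (P -> P)) = 0 & 1 = 0
P -> R = 1 -> 1 = 1
R -> (P -> R) = 1 -> 1 = 1
R -> P = 1 -> 1 = 1
R | R = 1 | 1 = 1
(R -> P) | (R | R) = 1 | 1 = 1
(R -> (P -> R)) -> ((R -> P) | (R | R)) = 1 -> 1 = 1
(~~Q & (R -> (P -> P))) | ((R -> (P -> R)) -> ((R -> P) | (R | R))) = 0 | 1 = 1
((~R -> ((R -> R) | ~P)) -> ((P -> Q) -> Q)) -> ((~~Q & (R -> (P -> P))) | ((R -> (P -> R)) -> ((R -> P) | (R | R)))) = 1 -> 1 = 1
P -> P = 1 -> 1 = 1
R & R = 1 & 1 = 1
(P -> P) <-> (R & R) = 1 <-> 1 = 1
R <-> Q = 1 <-> 0 = 1
~Q = ~0 = 2
(R <-> Q) -> ~Q = 1 -> 2 = 2
~((R <-> Q) -> ~Q) = ~2 = 0
((P -> P) <-> (R & R)) <-> ~((R <-> Q) -> ~Q) = 1 <-> 0 = 1
~R = ~1 = 1
P -> ~R = 1 -> 1 = 1
(P -> ~R) -> R = 1 -> 1 = 1
~((P -> ~R) -> R) = ~1 = 1
(((P -> P) <-> (R & R)) <-> ~((R <-> Q) -> ~Q)) <-> ~((P -> ~R) -> R) = 1 <-> 1 = 1
(((~R -> ((R -> R) | ~P)) -> ((P -> Q) -> Q)) -> ((~~Q & (R -> (P -> P))) | ((R -> (P -> R)) -> ((R -> P) | (R | R))))) -> ((((P -> P) <-> (R & R)) <-> ~((R <-> Q) -> ~Q)) <-> ~((P -> ~R) -> R)) = 1 -> 1 = 1

1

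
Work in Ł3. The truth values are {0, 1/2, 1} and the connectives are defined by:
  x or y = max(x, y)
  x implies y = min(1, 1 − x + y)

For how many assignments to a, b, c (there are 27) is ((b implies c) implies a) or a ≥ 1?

value 1: 13 assignments (counts)
value 1/2: 8 assignments
value 0: 6 assignments
So 13 of the 27 assignments meet the threshold.

13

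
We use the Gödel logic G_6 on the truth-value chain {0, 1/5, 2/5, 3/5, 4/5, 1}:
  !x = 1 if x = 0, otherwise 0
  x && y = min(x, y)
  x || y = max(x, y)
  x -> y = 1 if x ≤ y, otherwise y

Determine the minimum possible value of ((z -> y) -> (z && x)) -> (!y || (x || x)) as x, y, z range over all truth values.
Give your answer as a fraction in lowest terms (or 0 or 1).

1/5

Take x = 1/5, y = 1/5, z = 2/5:
z -> y = 2/5 -> 1/5 = 1/5
z && x = 2/5 && 1/5 = 1/5
(z -> y) -> (z && x) = 1/5 -> 1/5 = 1
!y = !1/5 = 0
x || x = 1/5 || 1/5 = 1/5
!y || (x || x) = 0 || 1/5 = 1/5
((z -> y) -> (z && x)) -> (!y || (x || x)) = 1 -> 1/5 = 1/5
No assignment yields a value below 1/5, so this is the minimum.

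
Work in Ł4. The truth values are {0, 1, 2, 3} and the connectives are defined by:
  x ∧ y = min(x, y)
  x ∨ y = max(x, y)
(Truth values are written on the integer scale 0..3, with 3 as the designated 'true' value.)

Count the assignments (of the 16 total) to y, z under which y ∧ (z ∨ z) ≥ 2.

4

y = 0, z = 0 ↦ 0  <
y = 0, z = 1 ↦ 0  <
y = 0, z = 2 ↦ 0  <
y = 0, z = 3 ↦ 0  <
y = 1, z = 0 ↦ 0  <
y = 1, z = 1 ↦ 1  <
y = 1, z = 2 ↦ 1  <
y = 1, z = 3 ↦ 1  <
y = 2, z = 0 ↦ 0  <
y = 2, z = 1 ↦ 1  <
y = 2, z = 2 ↦ 2  ≥
y = 2, z = 3 ↦ 2  ≥
y = 3, z = 0 ↦ 0  <
y = 3, z = 1 ↦ 1  <
y = 3, z = 2 ↦ 2  ≥
y = 3, z = 3 ↦ 3  ≥
So 4 of the 16 assignments meet the threshold.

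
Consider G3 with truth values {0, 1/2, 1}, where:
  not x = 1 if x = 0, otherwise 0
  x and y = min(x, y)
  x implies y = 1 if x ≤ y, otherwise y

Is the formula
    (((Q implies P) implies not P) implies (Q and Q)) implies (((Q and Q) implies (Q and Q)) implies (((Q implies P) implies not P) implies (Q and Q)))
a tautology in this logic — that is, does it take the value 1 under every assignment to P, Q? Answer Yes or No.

P = 0, Q = 0 ↦ 1
P = 0, Q = 1/2 ↦ 1
P = 0, Q = 1 ↦ 1
P = 1/2, Q = 0 ↦ 1
P = 1/2, Q = 1/2 ↦ 1
P = 1/2, Q = 1 ↦ 1
P = 1, Q = 0 ↦ 1
P = 1, Q = 1/2 ↦ 1
P = 1, Q = 1 ↦ 1
Every assignment gives a value ≥ 1.

Yes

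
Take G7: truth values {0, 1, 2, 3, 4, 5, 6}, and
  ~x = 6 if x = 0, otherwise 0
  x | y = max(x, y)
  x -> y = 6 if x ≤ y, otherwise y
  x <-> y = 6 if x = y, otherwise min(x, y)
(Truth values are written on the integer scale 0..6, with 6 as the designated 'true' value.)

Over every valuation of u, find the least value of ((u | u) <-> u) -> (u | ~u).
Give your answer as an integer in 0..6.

Take u = 1:
u | u = 1 | 1 = 1
(u | u) <-> u = 1 <-> 1 = 6
~u = ~1 = 0
u | ~u = 1 | 0 = 1
((u | u) <-> u) -> (u | ~u) = 6 -> 1 = 1
No assignment yields a value below 1, so this is the minimum.

1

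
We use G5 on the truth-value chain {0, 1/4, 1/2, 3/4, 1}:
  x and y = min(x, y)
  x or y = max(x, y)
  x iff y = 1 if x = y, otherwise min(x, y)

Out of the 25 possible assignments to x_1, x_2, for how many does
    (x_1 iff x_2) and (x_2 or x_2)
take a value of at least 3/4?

value 1: 1 assignment (counts)
value 3/4: 3 assignments (counts)
value 1/2: 5 assignments
value 1/4: 7 assignments
value 0: 9 assignments
So 4 of the 25 assignments meet the threshold.

4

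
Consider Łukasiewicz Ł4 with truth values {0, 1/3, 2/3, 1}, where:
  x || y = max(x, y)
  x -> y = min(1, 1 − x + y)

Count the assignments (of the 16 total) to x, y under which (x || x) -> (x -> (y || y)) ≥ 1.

12

x = 0, y = 0 ↦ 1  ≥
x = 0, y = 1/3 ↦ 1  ≥
x = 0, y = 2/3 ↦ 1  ≥
x = 0, y = 1 ↦ 1  ≥
x = 1/3, y = 0 ↦ 1  ≥
x = 1/3, y = 1/3 ↦ 1  ≥
x = 1/3, y = 2/3 ↦ 1  ≥
x = 1/3, y = 1 ↦ 1  ≥
x = 2/3, y = 0 ↦ 2/3  <
x = 2/3, y = 1/3 ↦ 1  ≥
x = 2/3, y = 2/3 ↦ 1  ≥
x = 2/3, y = 1 ↦ 1  ≥
x = 1, y = 0 ↦ 0  <
x = 1, y = 1/3 ↦ 1/3  <
x = 1, y = 2/3 ↦ 2/3  <
x = 1, y = 1 ↦ 1  ≥
So 12 of the 16 assignments meet the threshold.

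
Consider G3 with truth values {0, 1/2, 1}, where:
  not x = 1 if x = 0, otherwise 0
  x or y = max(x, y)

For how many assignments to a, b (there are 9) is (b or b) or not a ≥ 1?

a = 0, b = 0 ↦ 1  ≥
a = 0, b = 1/2 ↦ 1  ≥
a = 0, b = 1 ↦ 1  ≥
a = 1/2, b = 0 ↦ 0  <
a = 1/2, b = 1/2 ↦ 1/2  <
a = 1/2, b = 1 ↦ 1  ≥
a = 1, b = 0 ↦ 0  <
a = 1, b = 1/2 ↦ 1/2  <
a = 1, b = 1 ↦ 1  ≥
So 5 of the 9 assignments meet the threshold.

5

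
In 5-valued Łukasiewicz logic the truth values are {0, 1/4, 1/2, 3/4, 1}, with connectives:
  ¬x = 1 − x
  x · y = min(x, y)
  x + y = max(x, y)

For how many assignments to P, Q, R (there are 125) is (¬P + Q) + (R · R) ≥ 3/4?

98

value 1: 61 assignments (counts)
value 3/4: 37 assignments (counts)
value 1/2: 19 assignments
value 1/4: 7 assignments
value 0: 1 assignment
So 98 of the 125 assignments meet the threshold.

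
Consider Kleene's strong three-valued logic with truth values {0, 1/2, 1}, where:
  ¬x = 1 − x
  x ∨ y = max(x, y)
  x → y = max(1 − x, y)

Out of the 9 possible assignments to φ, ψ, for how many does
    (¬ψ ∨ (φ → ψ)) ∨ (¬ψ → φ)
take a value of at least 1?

φ = 0, ψ = 0 ↦ 1  ≥
φ = 0, ψ = 1/2 ↦ 1  ≥
φ = 0, ψ = 1 ↦ 1  ≥
φ = 1/2, ψ = 0 ↦ 1  ≥
φ = 1/2, ψ = 1/2 ↦ 1/2  <
φ = 1/2, ψ = 1 ↦ 1  ≥
φ = 1, ψ = 0 ↦ 1  ≥
φ = 1, ψ = 1/2 ↦ 1  ≥
φ = 1, ψ = 1 ↦ 1  ≥
So 8 of the 9 assignments meet the threshold.

8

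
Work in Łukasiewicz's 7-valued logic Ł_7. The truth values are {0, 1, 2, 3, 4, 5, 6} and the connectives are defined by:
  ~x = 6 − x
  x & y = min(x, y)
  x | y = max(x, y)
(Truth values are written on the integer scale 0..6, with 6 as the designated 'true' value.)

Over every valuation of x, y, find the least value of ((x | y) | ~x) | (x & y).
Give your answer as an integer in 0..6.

Take x = 3, y = 0:
x | y = 3 | 0 = 3
~x = ~3 = 3
(x | y) | ~x = 3 | 3 = 3
x & y = 3 & 0 = 0
((x | y) | ~x) | (x & y) = 3 | 0 = 3
No assignment yields a value below 3, so this is the minimum.

3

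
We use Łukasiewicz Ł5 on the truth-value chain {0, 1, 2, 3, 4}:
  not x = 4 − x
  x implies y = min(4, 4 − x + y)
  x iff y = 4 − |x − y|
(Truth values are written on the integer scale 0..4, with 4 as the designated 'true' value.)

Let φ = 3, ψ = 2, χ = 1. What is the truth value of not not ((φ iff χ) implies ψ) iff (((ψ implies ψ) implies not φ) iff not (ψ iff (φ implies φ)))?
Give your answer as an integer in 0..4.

3

φ iff χ = 3 iff 1 = 2
(φ iff χ) implies ψ = 2 implies 2 = 4
not ((φ iff χ) implies ψ) = not 4 = 0
not not ((φ iff χ) implies ψ) = not 0 = 4
ψ implies ψ = 2 implies 2 = 4
not φ = not 3 = 1
(ψ implies ψ) implies not φ = 4 implies 1 = 1
φ implies φ = 3 implies 3 = 4
ψ iff (φ implies φ) = 2 iff 4 = 2
not (ψ iff (φ implies φ)) = not 2 = 2
((ψ implies ψ) implies not φ) iff not (ψ iff (φ implies φ)) = 1 iff 2 = 3
not not ((φ iff χ) implies ψ) iff (((ψ implies ψ) implies not φ) iff not (ψ iff (φ implies φ))) = 4 iff 3 = 3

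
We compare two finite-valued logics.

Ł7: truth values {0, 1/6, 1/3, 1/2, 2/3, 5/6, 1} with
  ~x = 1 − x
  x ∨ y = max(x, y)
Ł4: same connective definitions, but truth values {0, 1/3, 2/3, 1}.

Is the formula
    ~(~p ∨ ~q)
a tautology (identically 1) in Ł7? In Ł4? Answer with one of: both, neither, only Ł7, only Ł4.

In Ł7: at p = 0, q = 0 the value is 0 — not a tautology.
In Ł4: at p = 0, q = 0 the value is 0 — not a tautology.

neither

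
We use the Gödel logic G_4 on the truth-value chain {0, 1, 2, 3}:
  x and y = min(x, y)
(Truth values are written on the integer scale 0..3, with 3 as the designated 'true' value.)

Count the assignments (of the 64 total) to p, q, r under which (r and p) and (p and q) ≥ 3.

value 3: 1 assignment (counts)
value 2: 7 assignments
value 1: 19 assignments
value 0: 37 assignments
So 1 of the 64 assignments meets the threshold.

1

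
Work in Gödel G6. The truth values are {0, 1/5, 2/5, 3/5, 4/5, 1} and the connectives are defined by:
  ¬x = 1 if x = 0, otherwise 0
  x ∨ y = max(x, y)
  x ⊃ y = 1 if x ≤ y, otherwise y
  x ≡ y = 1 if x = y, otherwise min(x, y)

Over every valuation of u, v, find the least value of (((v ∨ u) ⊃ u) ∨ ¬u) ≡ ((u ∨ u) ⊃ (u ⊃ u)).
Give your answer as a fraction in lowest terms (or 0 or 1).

1/5

Take u = 1/5, v = 2/5:
v ∨ u = 2/5 ∨ 1/5 = 2/5
(v ∨ u) ⊃ u = 2/5 ⊃ 1/5 = 1/5
¬u = ¬1/5 = 0
((v ∨ u) ⊃ u) ∨ ¬u = 1/5 ∨ 0 = 1/5
u ∨ u = 1/5 ∨ 1/5 = 1/5
u ⊃ u = 1/5 ⊃ 1/5 = 1
(u ∨ u) ⊃ (u ⊃ u) = 1/5 ⊃ 1 = 1
(((v ∨ u) ⊃ u) ∨ ¬u) ≡ ((u ∨ u) ⊃ (u ⊃ u)) = 1/5 ≡ 1 = 1/5
No assignment yields a value below 1/5, so this is the minimum.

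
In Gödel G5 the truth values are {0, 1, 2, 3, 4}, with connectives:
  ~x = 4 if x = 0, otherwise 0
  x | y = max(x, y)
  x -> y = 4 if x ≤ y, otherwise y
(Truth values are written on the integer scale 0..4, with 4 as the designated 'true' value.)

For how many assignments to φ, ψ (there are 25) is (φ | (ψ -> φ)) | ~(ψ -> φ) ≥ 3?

value 4: 19 assignments (counts)
value 3: 1 assignment (counts)
value 2: 2 assignments
value 1: 3 assignments
So 20 of the 25 assignments meet the threshold.

20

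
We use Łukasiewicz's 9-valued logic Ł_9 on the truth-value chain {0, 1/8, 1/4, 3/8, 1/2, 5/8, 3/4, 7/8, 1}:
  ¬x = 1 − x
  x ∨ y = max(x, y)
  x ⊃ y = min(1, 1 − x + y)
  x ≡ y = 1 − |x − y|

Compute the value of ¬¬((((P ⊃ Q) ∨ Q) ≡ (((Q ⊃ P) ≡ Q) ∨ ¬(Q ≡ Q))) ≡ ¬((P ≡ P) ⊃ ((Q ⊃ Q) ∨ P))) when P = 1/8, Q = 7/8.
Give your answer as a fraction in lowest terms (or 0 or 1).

P ⊃ Q = 1/8 ⊃ 7/8 = 1
(P ⊃ Q) ∨ Q = 1 ∨ 7/8 = 1
Q ⊃ P = 7/8 ⊃ 1/8 = 1/4
(Q ⊃ P) ≡ Q = 1/4 ≡ 7/8 = 3/8
Q ≡ Q = 7/8 ≡ 7/8 = 1
¬(Q ≡ Q) = ¬1 = 0
((Q ⊃ P) ≡ Q) ∨ ¬(Q ≡ Q) = 3/8 ∨ 0 = 3/8
((P ⊃ Q) ∨ Q) ≡ (((Q ⊃ P) ≡ Q) ∨ ¬(Q ≡ Q)) = 1 ≡ 3/8 = 3/8
P ≡ P = 1/8 ≡ 1/8 = 1
Q ⊃ Q = 7/8 ⊃ 7/8 = 1
(Q ⊃ Q) ∨ P = 1 ∨ 1/8 = 1
(P ≡ P) ⊃ ((Q ⊃ Q) ∨ P) = 1 ⊃ 1 = 1
¬((P ≡ P) ⊃ ((Q ⊃ Q) ∨ P)) = ¬1 = 0
(((P ⊃ Q) ∨ Q) ≡ (((Q ⊃ P) ≡ Q) ∨ ¬(Q ≡ Q))) ≡ ¬((P ≡ P) ⊃ ((Q ⊃ Q) ∨ P)) = 3/8 ≡ 0 = 5/8
¬((((P ⊃ Q) ∨ Q) ≡ (((Q ⊃ P) ≡ Q) ∨ ¬(Q ≡ Q))) ≡ ¬((P ≡ P) ⊃ ((Q ⊃ Q) ∨ P))) = ¬5/8 = 3/8
¬¬((((P ⊃ Q) ∨ Q) ≡ (((Q ⊃ P) ≡ Q) ∨ ¬(Q ≡ Q))) ≡ ¬((P ≡ P) ⊃ ((Q ⊃ Q) ∨ P))) = ¬3/8 = 5/8

5/8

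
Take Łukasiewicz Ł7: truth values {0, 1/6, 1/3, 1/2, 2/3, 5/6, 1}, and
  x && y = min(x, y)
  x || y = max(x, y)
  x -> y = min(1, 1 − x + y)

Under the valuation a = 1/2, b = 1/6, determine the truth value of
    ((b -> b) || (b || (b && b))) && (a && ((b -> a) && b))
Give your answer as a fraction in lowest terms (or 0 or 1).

b -> b = 1/6 -> 1/6 = 1
b && b = 1/6 && 1/6 = 1/6
b || (b && b) = 1/6 || 1/6 = 1/6
(b -> b) || (b || (b && b)) = 1 || 1/6 = 1
b -> a = 1/6 -> 1/2 = 1
(b -> a) && b = 1 && 1/6 = 1/6
a && ((b -> a) && b) = 1/2 && 1/6 = 1/6
((b -> b) || (b || (b && b))) && (a && ((b -> a) && b)) = 1 && 1/6 = 1/6

1/6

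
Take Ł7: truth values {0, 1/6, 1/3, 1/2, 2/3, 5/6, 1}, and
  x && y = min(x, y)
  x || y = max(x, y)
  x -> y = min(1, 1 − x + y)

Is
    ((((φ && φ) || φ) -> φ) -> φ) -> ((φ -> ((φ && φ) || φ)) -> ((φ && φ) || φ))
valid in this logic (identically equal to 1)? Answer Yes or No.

φ = 0 ↦ 1
φ = 1/6 ↦ 1
φ = 1/3 ↦ 1
φ = 1/2 ↦ 1
φ = 2/3 ↦ 1
φ = 5/6 ↦ 1
φ = 1 ↦ 1
Every assignment gives a value ≥ 1.

Yes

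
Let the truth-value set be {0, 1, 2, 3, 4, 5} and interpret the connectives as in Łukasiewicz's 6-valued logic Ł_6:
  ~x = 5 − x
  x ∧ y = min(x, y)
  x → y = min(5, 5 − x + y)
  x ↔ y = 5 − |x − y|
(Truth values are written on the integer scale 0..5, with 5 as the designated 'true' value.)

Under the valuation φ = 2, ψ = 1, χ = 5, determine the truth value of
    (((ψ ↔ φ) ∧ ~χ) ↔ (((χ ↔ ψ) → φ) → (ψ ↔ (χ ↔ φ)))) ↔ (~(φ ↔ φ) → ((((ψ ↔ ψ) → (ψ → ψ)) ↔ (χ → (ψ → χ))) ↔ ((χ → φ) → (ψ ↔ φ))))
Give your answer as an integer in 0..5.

ψ ↔ φ = 1 ↔ 2 = 4
~χ = ~5 = 0
(ψ ↔ φ) ∧ ~χ = 4 ∧ 0 = 0
χ ↔ ψ = 5 ↔ 1 = 1
(χ ↔ ψ) → φ = 1 → 2 = 5
χ ↔ φ = 5 ↔ 2 = 2
ψ ↔ (χ ↔ φ) = 1 ↔ 2 = 4
((χ ↔ ψ) → φ) → (ψ ↔ (χ ↔ φ)) = 5 → 4 = 4
((ψ ↔ φ) ∧ ~χ) ↔ (((χ ↔ ψ) → φ) → (ψ ↔ (χ ↔ φ))) = 0 ↔ 4 = 1
φ ↔ φ = 2 ↔ 2 = 5
~(φ ↔ φ) = ~5 = 0
ψ ↔ ψ = 1 ↔ 1 = 5
ψ → ψ = 1 → 1 = 5
(ψ ↔ ψ) → (ψ → ψ) = 5 → 5 = 5
ψ → χ = 1 → 5 = 5
χ → (ψ → χ) = 5 → 5 = 5
((ψ ↔ ψ) → (ψ → ψ)) ↔ (χ → (ψ → χ)) = 5 ↔ 5 = 5
χ → φ = 5 → 2 = 2
ψ ↔ φ = 1 ↔ 2 = 4
(χ → φ) → (ψ ↔ φ) = 2 → 4 = 5
(((ψ ↔ ψ) → (ψ → ψ)) ↔ (χ → (ψ → χ))) ↔ ((χ → φ) → (ψ ↔ φ)) = 5 ↔ 5 = 5
~(φ ↔ φ) → ((((ψ ↔ ψ) → (ψ → ψ)) ↔ (χ → (ψ → χ))) ↔ ((χ → φ) → (ψ ↔ φ))) = 0 → 5 = 5
(((ψ ↔ φ) ∧ ~χ) ↔ (((χ ↔ ψ) → φ) → (ψ ↔ (χ ↔ φ)))) ↔ (~(φ ↔ φ) → ((((ψ ↔ ψ) → (ψ → ψ)) ↔ (χ → (ψ → χ))) ↔ ((χ → φ) → (ψ ↔ φ)))) = 1 ↔ 5 = 1

1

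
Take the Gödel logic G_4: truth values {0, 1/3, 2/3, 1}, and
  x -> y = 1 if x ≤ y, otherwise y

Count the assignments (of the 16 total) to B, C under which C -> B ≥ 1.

B = 0, C = 0 ↦ 1  ≥
B = 0, C = 1/3 ↦ 0  <
B = 0, C = 2/3 ↦ 0  <
B = 0, C = 1 ↦ 0  <
B = 1/3, C = 0 ↦ 1  ≥
B = 1/3, C = 1/3 ↦ 1  ≥
B = 1/3, C = 2/3 ↦ 1/3  <
B = 1/3, C = 1 ↦ 1/3  <
B = 2/3, C = 0 ↦ 1  ≥
B = 2/3, C = 1/3 ↦ 1  ≥
B = 2/3, C = 2/3 ↦ 1  ≥
B = 2/3, C = 1 ↦ 2/3  <
B = 1, C = 0 ↦ 1  ≥
B = 1, C = 1/3 ↦ 1  ≥
B = 1, C = 2/3 ↦ 1  ≥
B = 1, C = 1 ↦ 1  ≥
So 10 of the 16 assignments meet the threshold.

10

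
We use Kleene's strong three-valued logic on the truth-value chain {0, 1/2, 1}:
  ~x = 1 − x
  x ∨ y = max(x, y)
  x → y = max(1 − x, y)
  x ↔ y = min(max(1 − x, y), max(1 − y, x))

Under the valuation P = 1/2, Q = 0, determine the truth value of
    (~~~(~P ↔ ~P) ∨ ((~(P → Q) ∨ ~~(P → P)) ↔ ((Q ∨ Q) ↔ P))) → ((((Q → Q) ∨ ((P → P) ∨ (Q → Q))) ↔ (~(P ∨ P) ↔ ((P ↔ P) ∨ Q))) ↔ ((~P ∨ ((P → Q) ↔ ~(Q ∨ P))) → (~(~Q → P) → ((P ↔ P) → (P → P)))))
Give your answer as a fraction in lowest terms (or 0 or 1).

1/2

~P = ~1/2 = 1/2
~P = ~1/2 = 1/2
~P ↔ ~P = 1/2 ↔ 1/2 = 1/2
~(~P ↔ ~P) = ~1/2 = 1/2
~~(~P ↔ ~P) = ~1/2 = 1/2
~~~(~P ↔ ~P) = ~1/2 = 1/2
P → Q = 1/2 → 0 = 1/2
~(P → Q) = ~1/2 = 1/2
P → P = 1/2 → 1/2 = 1/2
~(P → P) = ~1/2 = 1/2
~~(P → P) = ~1/2 = 1/2
~(P → Q) ∨ ~~(P → P) = 1/2 ∨ 1/2 = 1/2
Q ∨ Q = 0 ∨ 0 = 0
(Q ∨ Q) ↔ P = 0 ↔ 1/2 = 1/2
(~(P → Q) ∨ ~~(P → P)) ↔ ((Q ∨ Q) ↔ P) = 1/2 ↔ 1/2 = 1/2
~~~(~P ↔ ~P) ∨ ((~(P → Q) ∨ ~~(P → P)) ↔ ((Q ∨ Q) ↔ P)) = 1/2 ∨ 1/2 = 1/2
Q → Q = 0 → 0 = 1
P → P = 1/2 → 1/2 = 1/2
Q → Q = 0 → 0 = 1
(P → P) ∨ (Q → Q) = 1/2 ∨ 1 = 1
(Q → Q) ∨ ((P → P) ∨ (Q → Q)) = 1 ∨ 1 = 1
P ∨ P = 1/2 ∨ 1/2 = 1/2
~(P ∨ P) = ~1/2 = 1/2
P ↔ P = 1/2 ↔ 1/2 = 1/2
(P ↔ P) ∨ Q = 1/2 ∨ 0 = 1/2
~(P ∨ P) ↔ ((P ↔ P) ∨ Q) = 1/2 ↔ 1/2 = 1/2
((Q → Q) ∨ ((P → P) ∨ (Q → Q))) ↔ (~(P ∨ P) ↔ ((P ↔ P) ∨ Q)) = 1 ↔ 1/2 = 1/2
~P = ~1/2 = 1/2
P → Q = 1/2 → 0 = 1/2
Q ∨ P = 0 ∨ 1/2 = 1/2
~(Q ∨ P) = ~1/2 = 1/2
(P → Q) ↔ ~(Q ∨ P) = 1/2 ↔ 1/2 = 1/2
~P ∨ ((P → Q) ↔ ~(Q ∨ P)) = 1/2 ∨ 1/2 = 1/2
~Q = ~0 = 1
~Q → P = 1 → 1/2 = 1/2
~(~Q → P) = ~1/2 = 1/2
P ↔ P = 1/2 ↔ 1/2 = 1/2
P → P = 1/2 → 1/2 = 1/2
(P ↔ P) → (P → P) = 1/2 → 1/2 = 1/2
~(~Q → P) → ((P ↔ P) → (P → P)) = 1/2 → 1/2 = 1/2
(~P ∨ ((P → Q) ↔ ~(Q ∨ P))) → (~(~Q → P) → ((P ↔ P) → (P → P))) = 1/2 → 1/2 = 1/2
(((Q → Q) ∨ ((P → P) ∨ (Q → Q))) ↔ (~(P ∨ P) ↔ ((P ↔ P) ∨ Q))) ↔ ((~P ∨ ((P → Q) ↔ ~(Q ∨ P))) → (~(~Q → P) → ((P ↔ P) → (P → P)))) = 1/2 ↔ 1/2 = 1/2
(~~~(~P ↔ ~P) ∨ ((~(P → Q) ∨ ~~(P → P)) ↔ ((Q ∨ Q) ↔ P))) → ((((Q → Q) ∨ ((P → P) ∨ (Q → Q))) ↔ (~(P ∨ P) ↔ ((P ↔ P) ∨ Q))) ↔ ((~P ∨ ((P → Q) ↔ ~(Q ∨ P))) → (~(~Q → P) → ((P ↔ P) → (P → P))))) = 1/2 → 1/2 = 1/2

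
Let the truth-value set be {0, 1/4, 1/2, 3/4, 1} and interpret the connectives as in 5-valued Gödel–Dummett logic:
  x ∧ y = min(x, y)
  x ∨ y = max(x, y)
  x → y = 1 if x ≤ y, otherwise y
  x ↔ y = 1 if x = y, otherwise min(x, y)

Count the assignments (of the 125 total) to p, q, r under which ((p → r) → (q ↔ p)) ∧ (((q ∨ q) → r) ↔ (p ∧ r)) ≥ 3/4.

value 1: 31 assignments (counts)
value 3/4: 6 assignments (counts)
value 1/2: 15 assignments
value 1/4: 28 assignments
value 0: 45 assignments
So 37 of the 125 assignments meet the threshold.

37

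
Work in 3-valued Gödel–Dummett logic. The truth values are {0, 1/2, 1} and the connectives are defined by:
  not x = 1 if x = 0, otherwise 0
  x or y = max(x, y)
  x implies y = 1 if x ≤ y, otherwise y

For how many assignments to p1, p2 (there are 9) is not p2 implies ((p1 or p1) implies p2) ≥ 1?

p1 = 0, p2 = 0 ↦ 1  ≥
p1 = 0, p2 = 1/2 ↦ 1  ≥
p1 = 0, p2 = 1 ↦ 1  ≥
p1 = 1/2, p2 = 0 ↦ 0  <
p1 = 1/2, p2 = 1/2 ↦ 1  ≥
p1 = 1/2, p2 = 1 ↦ 1  ≥
p1 = 1, p2 = 0 ↦ 0  <
p1 = 1, p2 = 1/2 ↦ 1  ≥
p1 = 1, p2 = 1 ↦ 1  ≥
So 7 of the 9 assignments meet the threshold.

7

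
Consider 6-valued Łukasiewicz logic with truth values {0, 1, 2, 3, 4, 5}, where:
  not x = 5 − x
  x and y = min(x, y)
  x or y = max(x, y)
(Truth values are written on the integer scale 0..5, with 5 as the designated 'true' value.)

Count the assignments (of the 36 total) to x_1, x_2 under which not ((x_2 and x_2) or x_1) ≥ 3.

value 5: 1 assignment (counts)
value 4: 3 assignments (counts)
value 3: 5 assignments (counts)
value 2: 7 assignments
value 1: 9 assignments
value 0: 11 assignments
So 9 of the 36 assignments meet the threshold.

9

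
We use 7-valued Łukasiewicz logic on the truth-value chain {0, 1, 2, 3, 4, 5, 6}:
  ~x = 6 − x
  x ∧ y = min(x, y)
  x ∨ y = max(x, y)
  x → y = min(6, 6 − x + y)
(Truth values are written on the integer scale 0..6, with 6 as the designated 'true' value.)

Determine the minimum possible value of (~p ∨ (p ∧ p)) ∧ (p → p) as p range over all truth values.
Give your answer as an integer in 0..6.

Take p = 3:
~p = ~3 = 3
p ∧ p = 3 ∧ 3 = 3
~p ∨ (p ∧ p) = 3 ∨ 3 = 3
p → p = 3 → 3 = 6
(~p ∨ (p ∧ p)) ∧ (p → p) = 3 ∧ 6 = 3
No assignment yields a value below 3, so this is the minimum.

3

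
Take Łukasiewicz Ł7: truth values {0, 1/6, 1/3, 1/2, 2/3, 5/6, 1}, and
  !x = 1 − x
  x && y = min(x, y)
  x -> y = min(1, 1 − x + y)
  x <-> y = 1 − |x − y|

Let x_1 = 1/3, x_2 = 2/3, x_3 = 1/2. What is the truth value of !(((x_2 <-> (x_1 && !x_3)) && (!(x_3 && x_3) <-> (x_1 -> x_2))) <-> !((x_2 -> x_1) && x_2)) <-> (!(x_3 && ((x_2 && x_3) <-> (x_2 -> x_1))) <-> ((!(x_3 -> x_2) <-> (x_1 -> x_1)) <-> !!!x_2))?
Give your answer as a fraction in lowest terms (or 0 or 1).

1/3

!x_3 = !1/2 = 1/2
x_1 && !x_3 = 1/3 && 1/2 = 1/3
x_2 <-> (x_1 && !x_3) = 2/3 <-> 1/3 = 2/3
x_3 && x_3 = 1/2 && 1/2 = 1/2
!(x_3 && x_3) = !1/2 = 1/2
x_1 -> x_2 = 1/3 -> 2/3 = 1
!(x_3 && x_3) <-> (x_1 -> x_2) = 1/2 <-> 1 = 1/2
(x_2 <-> (x_1 && !x_3)) && (!(x_3 && x_3) <-> (x_1 -> x_2)) = 2/3 && 1/2 = 1/2
x_2 -> x_1 = 2/3 -> 1/3 = 2/3
(x_2 -> x_1) && x_2 = 2/3 && 2/3 = 2/3
!((x_2 -> x_1) && x_2) = !2/3 = 1/3
((x_2 <-> (x_1 && !x_3)) && (!(x_3 && x_3) <-> (x_1 -> x_2))) <-> !((x_2 -> x_1) && x_2) = 1/2 <-> 1/3 = 5/6
!(((x_2 <-> (x_1 && !x_3)) && (!(x_3 && x_3) <-> (x_1 -> x_2))) <-> !((x_2 -> x_1) && x_2)) = !5/6 = 1/6
x_2 && x_3 = 2/3 && 1/2 = 1/2
x_2 -> x_1 = 2/3 -> 1/3 = 2/3
(x_2 && x_3) <-> (x_2 -> x_1) = 1/2 <-> 2/3 = 5/6
x_3 && ((x_2 && x_3) <-> (x_2 -> x_1)) = 1/2 && 5/6 = 1/2
!(x_3 && ((x_2 && x_3) <-> (x_2 -> x_1))) = !1/2 = 1/2
x_3 -> x_2 = 1/2 -> 2/3 = 1
!(x_3 -> x_2) = !1 = 0
x_1 -> x_1 = 1/3 -> 1/3 = 1
!(x_3 -> x_2) <-> (x_1 -> x_1) = 0 <-> 1 = 0
!x_2 = !2/3 = 1/3
!!x_2 = !1/3 = 2/3
!!!x_2 = !2/3 = 1/3
(!(x_3 -> x_2) <-> (x_1 -> x_1)) <-> !!!x_2 = 0 <-> 1/3 = 2/3
!(x_3 && ((x_2 && x_3) <-> (x_2 -> x_1))) <-> ((!(x_3 -> x_2) <-> (x_1 -> x_1)) <-> !!!x_2) = 1/2 <-> 2/3 = 5/6
!(((x_2 <-> (x_1 && !x_3)) && (!(x_3 && x_3) <-> (x_1 -> x_2))) <-> !((x_2 -> x_1) && x_2)) <-> (!(x_3 && ((x_2 && x_3) <-> (x_2 -> x_1))) <-> ((!(x_3 -> x_2) <-> (x_1 -> x_1)) <-> !!!x_2)) = 1/6 <-> 5/6 = 1/3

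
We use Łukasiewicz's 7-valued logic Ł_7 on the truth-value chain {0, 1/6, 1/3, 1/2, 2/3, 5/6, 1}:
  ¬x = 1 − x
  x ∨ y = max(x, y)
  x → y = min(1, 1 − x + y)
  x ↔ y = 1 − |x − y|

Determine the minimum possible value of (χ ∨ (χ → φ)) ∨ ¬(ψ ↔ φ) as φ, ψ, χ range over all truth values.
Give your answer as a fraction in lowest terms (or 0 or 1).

1/2

Take φ = 0, ψ = 0, χ = 1/2:
χ → φ = 1/2 → 0 = 1/2
χ ∨ (χ → φ) = 1/2 ∨ 1/2 = 1/2
ψ ↔ φ = 0 ↔ 0 = 1
¬(ψ ↔ φ) = ¬1 = 0
(χ ∨ (χ → φ)) ∨ ¬(ψ ↔ φ) = 1/2 ∨ 0 = 1/2
No assignment yields a value below 1/2, so this is the minimum.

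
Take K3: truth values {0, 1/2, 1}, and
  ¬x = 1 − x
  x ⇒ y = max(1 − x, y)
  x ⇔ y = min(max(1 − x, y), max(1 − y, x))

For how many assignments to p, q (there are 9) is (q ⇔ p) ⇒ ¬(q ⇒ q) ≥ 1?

p = 0, q = 0 ↦ 0  <
p = 0, q = 1/2 ↦ 1/2  <
p = 0, q = 1 ↦ 1  ≥
p = 1/2, q = 0 ↦ 1/2  <
p = 1/2, q = 1/2 ↦ 1/2  <
p = 1/2, q = 1 ↦ 1/2  <
p = 1, q = 0 ↦ 1  ≥
p = 1, q = 1/2 ↦ 1/2  <
p = 1, q = 1 ↦ 0  <
So 2 of the 9 assignments meet the threshold.

2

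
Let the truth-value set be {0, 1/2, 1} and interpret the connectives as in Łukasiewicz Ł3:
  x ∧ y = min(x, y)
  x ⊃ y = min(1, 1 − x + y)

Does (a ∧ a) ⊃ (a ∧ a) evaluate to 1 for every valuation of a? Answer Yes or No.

Yes

a = 0 ↦ 1
a = 1/2 ↦ 1
a = 1 ↦ 1
Every assignment gives a value ≥ 1.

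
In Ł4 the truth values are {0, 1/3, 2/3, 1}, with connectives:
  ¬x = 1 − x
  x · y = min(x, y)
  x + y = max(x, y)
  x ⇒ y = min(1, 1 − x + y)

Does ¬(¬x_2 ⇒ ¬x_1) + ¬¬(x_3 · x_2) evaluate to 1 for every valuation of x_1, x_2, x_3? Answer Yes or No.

No

Counterexample: take x_1 = 0, x_2 = 0, x_3 = 0.
¬x_2 = ¬0 = 1
¬x_1 = ¬0 = 1
¬x_2 ⇒ ¬x_1 = 1 ⇒ 1 = 1
¬(¬x_2 ⇒ ¬x_1) = ¬1 = 0
x_3 · x_2 = 0 · 0 = 0
¬(x_3 · x_2) = ¬0 = 1
¬¬(x_3 · x_2) = ¬1 = 0
¬(¬x_2 ⇒ ¬x_1) + ¬¬(x_3 · x_2) = 0 + 0 = 0
This gives 0 ≠ 1.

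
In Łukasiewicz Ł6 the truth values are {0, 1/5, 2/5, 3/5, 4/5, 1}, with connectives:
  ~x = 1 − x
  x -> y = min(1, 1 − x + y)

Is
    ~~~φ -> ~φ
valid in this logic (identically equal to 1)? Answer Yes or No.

φ = 0 ↦ 1
φ = 1/5 ↦ 1
φ = 2/5 ↦ 1
φ = 3/5 ↦ 1
φ = 4/5 ↦ 1
φ = 1 ↦ 1
Every assignment gives a value ≥ 1.

Yes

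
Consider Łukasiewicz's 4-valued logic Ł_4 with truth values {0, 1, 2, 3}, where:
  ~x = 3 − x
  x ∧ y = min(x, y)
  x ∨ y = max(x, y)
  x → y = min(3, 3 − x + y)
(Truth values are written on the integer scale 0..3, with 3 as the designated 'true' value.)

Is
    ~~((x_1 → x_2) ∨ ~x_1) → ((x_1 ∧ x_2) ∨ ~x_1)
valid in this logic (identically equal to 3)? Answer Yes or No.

No

Counterexample: take x_1 = 1, x_2 = 1.
x_1 → x_2 = 1 → 1 = 3
~x_1 = ~1 = 2
(x_1 → x_2) ∨ ~x_1 = 3 ∨ 2 = 3
~((x_1 → x_2) ∨ ~x_1) = ~3 = 0
~~((x_1 → x_2) ∨ ~x_1) = ~0 = 3
x_1 ∧ x_2 = 1 ∧ 1 = 1
~x_1 = ~1 = 2
(x_1 ∧ x_2) ∨ ~x_1 = 1 ∨ 2 = 2
~~((x_1 → x_2) ∨ ~x_1) → ((x_1 ∧ x_2) ∨ ~x_1) = 3 → 2 = 2
This gives 2 ≠ 3.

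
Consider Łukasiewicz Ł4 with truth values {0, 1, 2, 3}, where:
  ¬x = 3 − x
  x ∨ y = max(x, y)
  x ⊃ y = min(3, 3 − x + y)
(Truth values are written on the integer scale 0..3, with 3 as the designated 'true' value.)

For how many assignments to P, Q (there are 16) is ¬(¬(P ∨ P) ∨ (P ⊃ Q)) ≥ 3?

1

P = 0, Q = 0 ↦ 0  <
P = 0, Q = 1 ↦ 0  <
P = 0, Q = 2 ↦ 0  <
P = 0, Q = 3 ↦ 0  <
P = 1, Q = 0 ↦ 1  <
P = 1, Q = 1 ↦ 0  <
P = 1, Q = 2 ↦ 0  <
P = 1, Q = 3 ↦ 0  <
P = 2, Q = 0 ↦ 2  <
P = 2, Q = 1 ↦ 1  <
P = 2, Q = 2 ↦ 0  <
P = 2, Q = 3 ↦ 0  <
P = 3, Q = 0 ↦ 3  ≥
P = 3, Q = 1 ↦ 2  <
P = 3, Q = 2 ↦ 1  <
P = 3, Q = 3 ↦ 0  <
So 1 of the 16 assignments meets the threshold.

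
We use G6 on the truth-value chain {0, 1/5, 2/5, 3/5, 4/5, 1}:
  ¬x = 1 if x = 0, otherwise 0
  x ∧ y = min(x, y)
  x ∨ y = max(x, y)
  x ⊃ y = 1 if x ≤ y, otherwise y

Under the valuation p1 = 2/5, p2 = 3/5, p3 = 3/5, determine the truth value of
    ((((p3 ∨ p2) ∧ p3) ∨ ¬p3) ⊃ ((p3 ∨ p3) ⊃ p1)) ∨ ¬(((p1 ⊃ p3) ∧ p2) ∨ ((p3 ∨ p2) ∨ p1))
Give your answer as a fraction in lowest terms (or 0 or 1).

p3 ∨ p2 = 3/5 ∨ 3/5 = 3/5
(p3 ∨ p2) ∧ p3 = 3/5 ∧ 3/5 = 3/5
¬p3 = ¬3/5 = 0
((p3 ∨ p2) ∧ p3) ∨ ¬p3 = 3/5 ∨ 0 = 3/5
p3 ∨ p3 = 3/5 ∨ 3/5 = 3/5
(p3 ∨ p3) ⊃ p1 = 3/5 ⊃ 2/5 = 2/5
(((p3 ∨ p2) ∧ p3) ∨ ¬p3) ⊃ ((p3 ∨ p3) ⊃ p1) = 3/5 ⊃ 2/5 = 2/5
p1 ⊃ p3 = 2/5 ⊃ 3/5 = 1
(p1 ⊃ p3) ∧ p2 = 1 ∧ 3/5 = 3/5
p3 ∨ p2 = 3/5 ∨ 3/5 = 3/5
(p3 ∨ p2) ∨ p1 = 3/5 ∨ 2/5 = 3/5
((p1 ⊃ p3) ∧ p2) ∨ ((p3 ∨ p2) ∨ p1) = 3/5 ∨ 3/5 = 3/5
¬(((p1 ⊃ p3) ∧ p2) ∨ ((p3 ∨ p2) ∨ p1)) = ¬3/5 = 0
((((p3 ∨ p2) ∧ p3) ∨ ¬p3) ⊃ ((p3 ∨ p3) ⊃ p1)) ∨ ¬(((p1 ⊃ p3) ∧ p2) ∨ ((p3 ∨ p2) ∨ p1)) = 2/5 ∨ 0 = 2/5

2/5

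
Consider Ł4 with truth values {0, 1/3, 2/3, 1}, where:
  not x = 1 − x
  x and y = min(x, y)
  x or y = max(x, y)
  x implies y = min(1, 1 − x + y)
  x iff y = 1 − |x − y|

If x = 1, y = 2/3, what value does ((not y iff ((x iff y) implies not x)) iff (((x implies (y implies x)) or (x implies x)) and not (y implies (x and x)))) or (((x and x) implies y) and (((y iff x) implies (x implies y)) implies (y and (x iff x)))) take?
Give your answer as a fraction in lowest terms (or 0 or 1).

2/3

not y = not 2/3 = 1/3
x iff y = 1 iff 2/3 = 2/3
not x = not 1 = 0
(x iff y) implies not x = 2/3 implies 0 = 1/3
not y iff ((x iff y) implies not x) = 1/3 iff 1/3 = 1
y implies x = 2/3 implies 1 = 1
x implies (y implies x) = 1 implies 1 = 1
x implies x = 1 implies 1 = 1
(x implies (y implies x)) or (x implies x) = 1 or 1 = 1
x and x = 1 and 1 = 1
y implies (x and x) = 2/3 implies 1 = 1
not (y implies (x and x)) = not 1 = 0
((x implies (y implies x)) or (x implies x)) and not (y implies (x and x)) = 1 and 0 = 0
(not y iff ((x iff y) implies not x)) iff (((x implies (y implies x)) or (x implies x)) and not (y implies (x and x))) = 1 iff 0 = 0
x and x = 1 and 1 = 1
(x and x) implies y = 1 implies 2/3 = 2/3
y iff x = 2/3 iff 1 = 2/3
x implies y = 1 implies 2/3 = 2/3
(y iff x) implies (x implies y) = 2/3 implies 2/3 = 1
x iff x = 1 iff 1 = 1
y and (x iff x) = 2/3 and 1 = 2/3
((y iff x) implies (x implies y)) implies (y and (x iff x)) = 1 implies 2/3 = 2/3
((x and x) implies y) and (((y iff x) implies (x implies y)) implies (y and (x iff x))) = 2/3 and 2/3 = 2/3
((not y iff ((x iff y) implies not x)) iff (((x implies (y implies x)) or (x implies x)) and not (y implies (x and x)))) or (((x and x) implies y) and (((y iff x) implies (x implies y)) implies (y and (x iff x)))) = 0 or 2/3 = 2/3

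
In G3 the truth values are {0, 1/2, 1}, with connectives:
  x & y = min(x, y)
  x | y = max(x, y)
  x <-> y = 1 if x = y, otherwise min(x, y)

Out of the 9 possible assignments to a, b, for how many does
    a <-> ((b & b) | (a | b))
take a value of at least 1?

a = 0, b = 0 ↦ 1  ≥
a = 0, b = 1/2 ↦ 0  <
a = 0, b = 1 ↦ 0  <
a = 1/2, b = 0 ↦ 1  ≥
a = 1/2, b = 1/2 ↦ 1  ≥
a = 1/2, b = 1 ↦ 1/2  <
a = 1, b = 0 ↦ 1  ≥
a = 1, b = 1/2 ↦ 1  ≥
a = 1, b = 1 ↦ 1  ≥
So 6 of the 9 assignments meet the threshold.

6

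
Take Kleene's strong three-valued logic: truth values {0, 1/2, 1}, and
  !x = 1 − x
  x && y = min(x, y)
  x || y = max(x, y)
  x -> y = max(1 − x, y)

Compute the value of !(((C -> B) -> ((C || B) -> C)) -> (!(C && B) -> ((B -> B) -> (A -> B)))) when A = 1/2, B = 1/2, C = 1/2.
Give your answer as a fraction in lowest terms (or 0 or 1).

1/2

C -> B = 1/2 -> 1/2 = 1/2
C || B = 1/2 || 1/2 = 1/2
(C || B) -> C = 1/2 -> 1/2 = 1/2
(C -> B) -> ((C || B) -> C) = 1/2 -> 1/2 = 1/2
C && B = 1/2 && 1/2 = 1/2
!(C && B) = !1/2 = 1/2
B -> B = 1/2 -> 1/2 = 1/2
A -> B = 1/2 -> 1/2 = 1/2
(B -> B) -> (A -> B) = 1/2 -> 1/2 = 1/2
!(C && B) -> ((B -> B) -> (A -> B)) = 1/2 -> 1/2 = 1/2
((C -> B) -> ((C || B) -> C)) -> (!(C && B) -> ((B -> B) -> (A -> B))) = 1/2 -> 1/2 = 1/2
!(((C -> B) -> ((C || B) -> C)) -> (!(C && B) -> ((B -> B) -> (A -> B)))) = !1/2 = 1/2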